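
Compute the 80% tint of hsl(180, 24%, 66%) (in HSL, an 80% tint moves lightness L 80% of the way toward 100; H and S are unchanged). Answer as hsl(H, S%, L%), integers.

L moves 80% from 66 toward 100: 66 + 27.2 = 93.2 → 93.
H and S are unchanged.

hsl(180, 24%, 93%)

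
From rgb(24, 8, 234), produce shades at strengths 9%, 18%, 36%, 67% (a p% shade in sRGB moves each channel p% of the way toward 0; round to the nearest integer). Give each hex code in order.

#1607d5, #1407c0, #0f0596, #08034d

9%: (24 − 2.16 = 21.84→22, 8 − 0.72 = 7.28→7, 234 − 21.06 = 212.94→213) → #1607d5
18%: (24 − 4.32 = 19.68→20, 8 − 1.44 = 6.56→7, 234 − 42.12 = 191.88→192) → #1407c0
36%: (24 − 8.64 = 15.36→15, 8 − 2.88 = 5.12→5, 234 − 84.24 = 149.76→150) → #0f0596
67%: (24 − 16.08 = 7.92→8, 8 − 5.36 = 2.64→3, 234 − 156.78 = 77.22→77) → #08034d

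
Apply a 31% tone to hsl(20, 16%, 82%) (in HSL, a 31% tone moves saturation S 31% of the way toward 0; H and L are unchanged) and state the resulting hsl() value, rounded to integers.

hsl(20, 11%, 82%)

S moves 31% from 16 toward 0: 16 − 4.96 = 11.04 → 11.
H and L are unchanged.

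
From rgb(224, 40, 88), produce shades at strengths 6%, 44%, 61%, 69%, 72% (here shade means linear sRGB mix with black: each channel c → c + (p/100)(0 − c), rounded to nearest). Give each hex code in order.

#d32653, #7d1631, #571022, #450c1b, #3f0b19

6%: (224 − 13.44 = 210.56→211, 40 − 2.4 = 37.6→38, 88 − 5.28 = 82.72→83) → #d32653
44%: (224 − 98.56 = 125.44→125, 40 − 17.6 = 22.4→22, 88 − 38.72 = 49.28→49) → #7d1631
61%: (224 − 136.64 = 87.36→87, 40 − 24.4 = 15.6→16, 88 − 53.68 = 34.32→34) → #571022
69%: (224 − 154.56 = 69.44→69, 40 − 27.6 = 12.4→12, 88 − 60.72 = 27.28→27) → #450c1b
72%: (224 − 161.28 = 62.72→63, 40 − 28.8 = 11.2→11, 88 − 63.36 = 24.64→25) → #3f0b19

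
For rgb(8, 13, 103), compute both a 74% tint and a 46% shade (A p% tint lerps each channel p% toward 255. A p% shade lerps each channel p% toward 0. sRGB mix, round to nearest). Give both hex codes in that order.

#bfc0d7, #040738

74% tint:
  R: 8 + 0.74×(255−8) = 8 + 182.78 = 190.78 → 191
  G: 13 + 179.08 = 192.08 → 192
  B: 103 + 0.74×(255−103) = 103 + 112.48 = 215.48 → 215
  → #bfc0d7
46% shade:
  R: 8 − 3.68 = 4.32 → 4
  G: 13 + 0.46×(0−13) = 13 − 5.98 = 7.02 → 7
  B: 103 + 0.46×(0−103) = 103 − 47.38 = 55.62 → 56
  → #040738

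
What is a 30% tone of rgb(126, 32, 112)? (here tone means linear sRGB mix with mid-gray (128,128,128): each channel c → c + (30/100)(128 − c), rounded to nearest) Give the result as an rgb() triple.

rgb(127, 61, 117)

Per channel, c → c + 0.3(128 − c):
  R: 126 + 0.6 = 126.6 → 127
  G: 32 + 28.8 = 60.8 → 61
  B: 112 + 0.3×(128−112) = 112 + 4.8 = 116.8 → 117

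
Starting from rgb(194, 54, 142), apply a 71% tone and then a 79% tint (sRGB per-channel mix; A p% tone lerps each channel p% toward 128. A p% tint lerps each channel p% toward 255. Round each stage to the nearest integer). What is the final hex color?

A 71% tone moves each channel 71% toward 128:
  R: 194 + 0.71×(128−194) = 194 − 46.86 = 147.14 → 147
  G: 54 + 0.71×(128−54) = 54 + 52.54 = 106.54 → 107
  B: 142 + 0.71×(128−142) = 142 − 9.94 = 132.06 → 132
After the tone: rgb(147, 107, 132) = #936B84.
Lerp each channel 79% toward 255:
  R: 147 + 85.32 = 232.32 → 232
  G: 107 + 116.92 = 223.92 → 224
  B: 132 + 0.79×(255−132) = 132 + 97.17 = 229.17 → 229
rgb(232, 224, 229) = #E8E0E5.

#E8E0E5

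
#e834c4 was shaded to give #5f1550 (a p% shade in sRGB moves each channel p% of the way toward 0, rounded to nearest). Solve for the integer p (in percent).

59%

#e834c4 is rgb(232, 52, 196); #5f1550 is rgb(95, 21, 80).
On the R channel (widest range): 95 ≈ 232 + (p/100)(0 − 232), so p ≈ 100×(95 − 232)/(0 − 232) = -13700/-232 = 59.05.
p = 59 reproduces all three channels after rounding.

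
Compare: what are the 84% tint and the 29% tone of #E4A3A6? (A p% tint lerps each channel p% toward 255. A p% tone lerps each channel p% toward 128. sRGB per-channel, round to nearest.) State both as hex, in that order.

#FBF0F1, #C7999B

#E4A3A6 is rgb(228, 163, 166).
84% tint:
  R: 228 + 0.84×(255−228) = 228 + 22.68 = 250.68 → 251
  G: 163 + 77.28 = 240.28 → 240
  B: 166 + 74.76 = 240.76 → 241
  → #FBF0F1
29% tone:
  R: 228 − 29 = 199 → 199
  G: 163 + 0.29×(128−163) = 163 − 10.15 = 152.85 → 153
  B: 166 + 0.29×(128−166) = 166 − 11.02 = 154.98 → 155
  → #C7999B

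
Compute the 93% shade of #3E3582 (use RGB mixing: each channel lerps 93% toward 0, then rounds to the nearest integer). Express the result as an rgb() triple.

#3E3582 is rgb(62, 53, 130).
Per channel, c → c + 0.93(0 − c):
  R: 62 − 57.66 = 4.34 → 4
  G: 53 − 49.29 = 3.71 → 4
  B: 130 − 120.9 = 9.1 → 9

rgb(4, 4, 9)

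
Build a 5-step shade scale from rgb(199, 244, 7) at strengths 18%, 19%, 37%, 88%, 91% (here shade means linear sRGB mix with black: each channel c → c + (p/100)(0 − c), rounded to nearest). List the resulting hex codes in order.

18%: (199 − 35.82 = 163.18→163, 244 − 43.92 = 200.08→200, 7 − 1.26 = 5.74→6) → #A3C806
19%: (199 − 37.81 = 161.19→161, 244 − 46.36 = 197.64→198, 7 − 1.33 = 5.67→6) → #A1C606
37%: (199 − 73.63 = 125.37→125, 244 − 90.28 = 153.72→154, 7 − 2.59 = 4.41→4) → #7D9A04
88%: (199 − 175.12 = 23.88→24, 244 − 214.72 = 29.28→29, 7 − 6.16 = 0.84→1) → #181D01
91%: (199 − 181.09 = 17.91→18, 244 − 222.04 = 21.96→22, 7 − 6.37 = 0.63→1) → #121601

#A3C806, #A1C606, #7D9A04, #181D01, #121601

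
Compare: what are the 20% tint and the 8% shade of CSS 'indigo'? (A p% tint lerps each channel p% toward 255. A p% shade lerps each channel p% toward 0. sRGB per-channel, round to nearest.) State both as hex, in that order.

#6f339b, #450078

CSS indigo is rgb(75, 0, 130).
20% tint:
  R: 75 + 0.2×(255−75) = 75 + 36 = 111 → 111
  G: 0 + 0.2×(255−0) = 0 + 51 = 51 → 51
  B: 130 + 0.2×(255−130) = 130 + 25 = 155 → 155
  → #6f339b
8% shade:
  R: 75 + 0.08×(0−75) = 75 − 6 = 69 → 69
  G: 0 + 0.08×(0−0) = 0 + 0 = 0 → 0
  B: 130 − 10.4 = 119.6 → 120
  → #450078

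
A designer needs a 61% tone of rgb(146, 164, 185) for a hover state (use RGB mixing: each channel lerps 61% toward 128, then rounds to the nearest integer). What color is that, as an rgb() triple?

Lerp each channel 61% toward 128:
  R: 146 − 10.98 = 135.02 → 135
  G: 164 + 0.61×(128−164) = 164 − 21.96 = 142.04 → 142
  B: 185 − 34.77 = 150.23 → 150

rgb(135, 142, 150)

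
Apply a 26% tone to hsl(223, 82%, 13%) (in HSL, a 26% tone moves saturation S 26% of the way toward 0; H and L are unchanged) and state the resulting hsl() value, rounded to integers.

hsl(223, 61%, 13%)

S moves 26% from 82 toward 0: 82 − 21.32 = 60.68 → 61.
H and L are unchanged.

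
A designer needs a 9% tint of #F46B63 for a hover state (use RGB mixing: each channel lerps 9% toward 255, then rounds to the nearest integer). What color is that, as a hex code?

#F46B63 is rgb(244, 107, 99).
A 9% tint moves each channel 9% toward 255:
  R: 244 + 0.09×(255−244) = 244 + 0.99 = 244.99 → 245
  G: 107 + 13.32 = 120.32 → 120
  B: 99 + 14.04 = 113.04 → 113
rgb(245, 120, 113) = #F57871.

#F57871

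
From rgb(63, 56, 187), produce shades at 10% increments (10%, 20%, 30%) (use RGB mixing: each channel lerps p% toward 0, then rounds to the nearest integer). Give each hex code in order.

#3932A8, #322D96, #2C2783

10%: (63 − 6.3 = 56.7→57, 56 − 5.6 = 50.4→50, 187 − 18.7 = 168.3→168) → #3932A8
20%: (63 − 12.6 = 50.4→50, 56 − 11.2 = 44.8→45, 187 − 37.4 = 149.6→150) → #322D96
30%: (63 − 18.9 = 44.1→44, 56 − 16.8 = 39.2→39, 187 − 56.1 = 130.9→131) → #2C2783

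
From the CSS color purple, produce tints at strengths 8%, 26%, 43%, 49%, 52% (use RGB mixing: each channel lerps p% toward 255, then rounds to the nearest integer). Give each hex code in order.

#8a148a, #a142a1, #b76eb7, #be7dbe, #c285c2

CSS purple is rgb(128, 0, 128).
8%: (128 + 10.16 = 138.16→138, 0 + 20.4 = 20.4→20, 128 + 10.16 = 138.16→138) → #8a148a
26%: (128 + 33.02 = 161.02→161, 0 + 66.3 = 66.3→66, 128 + 33.02 = 161.02→161) → #a142a1
43%: (128 + 54.61 = 182.61→183, 0 + 109.65 = 109.65→110, 128 + 54.61 = 182.61→183) → #b76eb7
49%: (128 + 62.23 = 190.23→190, 0 + 124.95 = 124.95→125, 128 + 62.23 = 190.23→190) → #be7dbe
52%: (128 + 66.04 = 194.04→194, 0 + 132.6 = 132.6→133, 128 + 66.04 = 194.04→194) → #c285c2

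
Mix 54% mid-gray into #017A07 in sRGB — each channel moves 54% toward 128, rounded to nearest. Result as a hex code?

#017A07 is rgb(1, 122, 7).
Per channel, c → c + 0.54(128 − c):
  R: 1 + 68.58 = 69.58 → 70
  G: 122 + 0.54×(128−122) = 122 + 3.24 = 125.24 → 125
  B: 7 + 65.34 = 72.34 → 72
rgb(70, 125, 72) = #467D48.

#467D48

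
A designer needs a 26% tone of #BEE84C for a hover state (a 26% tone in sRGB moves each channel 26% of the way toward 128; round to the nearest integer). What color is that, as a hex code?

#BEE84C is rgb(190, 232, 76).
Per channel, c → c + 0.26(128 − c):
  R: 190 + 0.26×(128−190) = 190 − 16.12 = 173.88 → 174
  G: 232 − 27.04 = 204.96 → 205
  B: 76 + 13.52 = 89.52 → 90
rgb(174, 205, 90) = #AECD5A.

#AECD5A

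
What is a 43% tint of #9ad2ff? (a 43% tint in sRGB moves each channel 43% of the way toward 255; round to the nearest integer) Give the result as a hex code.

#c5e5ff

#9ad2ff is rgb(154, 210, 255).
A 43% tint moves each channel 43% toward 255:
  R: 154 + 0.43×(255−154) = 154 + 43.43 = 197.43 → 197
  G: 210 + 0.43×(255−210) = 210 + 19.35 = 229.35 → 229
  B: 255 + 0 = 255 → 255
rgb(197, 229, 255) = #c5e5ff.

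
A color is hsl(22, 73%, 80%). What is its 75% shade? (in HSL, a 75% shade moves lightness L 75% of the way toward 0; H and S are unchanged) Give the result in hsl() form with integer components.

hsl(22, 73%, 20%)

L moves 75% from 80 toward 0: 80 − 60 = 20 → 20.
H and S are unchanged.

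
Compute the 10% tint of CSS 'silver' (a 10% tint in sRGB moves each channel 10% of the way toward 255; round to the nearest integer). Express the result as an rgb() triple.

CSS silver is rgb(192, 192, 192).
Lerp each channel 10% toward 255:
  R: 192 + 6.3 = 198.3 → 198
  G: 192 + 6.3 = 198.3 → 198
  B: 192 + 0.1×(255−192) = 192 + 6.3 = 198.3 → 198

rgb(198, 198, 198)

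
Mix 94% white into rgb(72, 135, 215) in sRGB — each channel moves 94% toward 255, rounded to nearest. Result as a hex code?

Per channel, c → c + 0.94(255 − c):
  R: 72 + 0.94×(255−72) = 72 + 172.02 = 244.02 → 244
  G: 135 + 112.8 = 247.8 → 248
  B: 215 + 0.94×(255−215) = 215 + 37.6 = 252.6 → 253
rgb(244, 248, 253) = #F4F8FD.

#F4F8FD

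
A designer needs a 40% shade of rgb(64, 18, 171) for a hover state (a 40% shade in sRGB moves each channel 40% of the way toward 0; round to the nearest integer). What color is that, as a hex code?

#260B67

Per channel, c → c + 0.4(0 − c):
  R: 64 + 0.4×(0−64) = 64 − 25.6 = 38.4 → 38
  G: 18 + 0.4×(0−18) = 18 − 7.2 = 10.8 → 11
  B: 171 + 0.4×(0−171) = 171 − 68.4 = 102.6 → 103
rgb(38, 11, 103) = #260B67.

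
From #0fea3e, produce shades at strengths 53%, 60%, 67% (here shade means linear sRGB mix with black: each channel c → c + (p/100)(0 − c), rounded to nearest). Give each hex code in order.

#0fea3e is rgb(15, 234, 62).
53%: (15 − 7.95 = 7.05→7, 234 − 124.02 = 109.98→110, 62 − 32.86 = 29.14→29) → #076e1d
60%: (15 − 9 = 6→6, 234 − 140.4 = 93.6→94, 62 − 37.2 = 24.8→25) → #065e19
67%: (15 − 10.05 = 4.95→5, 234 − 156.78 = 77.22→77, 62 − 41.54 = 20.46→20) → #054d14

#076e1d, #065e19, #054d14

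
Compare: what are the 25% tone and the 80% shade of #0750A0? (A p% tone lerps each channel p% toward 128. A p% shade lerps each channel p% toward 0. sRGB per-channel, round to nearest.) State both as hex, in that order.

#0750A0 is rgb(7, 80, 160).
25% tone:
  R: 7 + 0.25×(128−7) = 7 + 30.25 = 37.25 → 37
  G: 80 + 0.25×(128−80) = 80 + 12 = 92 → 92
  B: 160 + 0.25×(128−160) = 160 − 8 = 152 → 152
  → #255C98
80% shade:
  R: 7 + 0.8×(0−7) = 7 − 5.6 = 1.4 → 1
  G: 80 + 0.8×(0−80) = 80 − 64 = 16 → 16
  B: 160 + 0.8×(0−160) = 160 − 128 = 32 → 32
  → #011020

#255C98, #011020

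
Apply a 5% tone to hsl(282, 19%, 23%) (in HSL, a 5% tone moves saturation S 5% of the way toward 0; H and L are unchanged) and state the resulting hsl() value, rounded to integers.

S moves 5% from 19 toward 0: 19 − 0.95 = 18.05 → 18.
H and L are unchanged.

hsl(282, 18%, 23%)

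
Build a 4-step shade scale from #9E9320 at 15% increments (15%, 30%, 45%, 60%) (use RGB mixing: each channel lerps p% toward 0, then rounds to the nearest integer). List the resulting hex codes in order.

#867D1B, #6F6716, #575112, #3F3B0D

#9E9320 is rgb(158, 147, 32).
15%: (158 − 23.7 = 134.3→134, 147 − 22.05 = 124.95→125, 32 − 4.8 = 27.2→27) → #867D1B
30%: (158 − 47.4 = 110.6→111, 147 − 44.1 = 102.9→103, 32 − 9.6 = 22.4→22) → #6F6716
45%: (158 − 71.1 = 86.9→87, 147 − 66.15 = 80.85→81, 32 − 14.4 = 17.6→18) → #575112
60%: (158 − 94.8 = 63.2→63, 147 − 88.2 = 58.8→59, 32 − 19.2 = 12.8→13) → #3F3B0D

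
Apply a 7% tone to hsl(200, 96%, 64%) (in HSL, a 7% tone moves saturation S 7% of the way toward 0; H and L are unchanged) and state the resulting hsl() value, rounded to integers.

S moves 7% from 96 toward 0: 96 − 6.72 = 89.28 → 89.
H and L are unchanged.

hsl(200, 89%, 64%)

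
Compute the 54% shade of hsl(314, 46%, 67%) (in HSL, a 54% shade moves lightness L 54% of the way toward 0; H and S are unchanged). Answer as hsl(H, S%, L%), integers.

hsl(314, 46%, 31%)

L moves 54% from 67 toward 0: 67 − 36.18 = 30.82 → 31.
H and S are unchanged.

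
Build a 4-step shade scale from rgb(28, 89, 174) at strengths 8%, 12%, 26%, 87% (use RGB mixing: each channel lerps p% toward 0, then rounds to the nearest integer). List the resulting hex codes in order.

#1a52a0, #194e99, #154281, #040c17

8%: (28 − 2.24 = 25.76→26, 89 − 7.12 = 81.88→82, 174 − 13.92 = 160.08→160) → #1a52a0
12%: (28 − 3.36 = 24.64→25, 89 − 10.68 = 78.32→78, 174 − 20.88 = 153.12→153) → #194e99
26%: (28 − 7.28 = 20.72→21, 89 − 23.14 = 65.86→66, 174 − 45.24 = 128.76→129) → #154281
87%: (28 − 24.36 = 3.64→4, 89 − 77.43 = 11.57→12, 174 − 151.38 = 22.62→23) → #040c17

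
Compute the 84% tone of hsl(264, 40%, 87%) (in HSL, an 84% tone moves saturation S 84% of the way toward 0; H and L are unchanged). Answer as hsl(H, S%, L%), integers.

S moves 84% from 40 toward 0: 40 − 33.6 = 6.4 → 6.
H and L are unchanged.

hsl(264, 6%, 87%)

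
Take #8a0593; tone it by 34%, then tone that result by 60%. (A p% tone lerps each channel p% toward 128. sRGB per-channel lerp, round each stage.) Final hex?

#8a0593 is rgb(138, 5, 147).
Lerp each channel 34% toward 128:
  R: 138 − 3.4 = 134.6 → 135
  G: 5 + 0.34×(128−5) = 5 + 41.82 = 46.82 → 47
  B: 147 + 0.34×(128−147) = 147 − 6.46 = 140.54 → 141
After the tone: rgb(135, 47, 141) = #872f8d.
Lerp each channel 60% toward 128:
  R: 135 + 0.6×(128−135) = 135 − 4.2 = 130.8 → 131
  G: 47 + 0.6×(128−47) = 47 + 48.6 = 95.6 → 96
  B: 141 + 0.6×(128−141) = 141 − 7.8 = 133.2 → 133
rgb(131, 96, 133) = #836085.

#836085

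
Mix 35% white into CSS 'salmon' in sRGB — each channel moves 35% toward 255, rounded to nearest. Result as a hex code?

#fcaca3

CSS salmon is rgb(250, 128, 114).
A 35% tint moves each channel 35% toward 255:
  R: 250 + 0.35×(255−250) = 250 + 1.75 = 251.75 → 252
  G: 128 + 0.35×(255−128) = 128 + 44.45 = 172.45 → 172
  B: 114 + 49.35 = 163.35 → 163
rgb(252, 172, 163) = #fcaca3.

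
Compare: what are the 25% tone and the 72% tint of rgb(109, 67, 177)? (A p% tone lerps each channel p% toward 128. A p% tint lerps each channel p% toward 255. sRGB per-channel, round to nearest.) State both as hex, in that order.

#7252A5, #D6CAE9

25% tone:
  R: 109 + 4.75 = 113.75 → 114
  G: 67 + 0.25×(128−67) = 67 + 15.25 = 82.25 → 82
  B: 177 + 0.25×(128−177) = 177 − 12.25 = 164.75 → 165
  → #7252A5
72% tint:
  R: 109 + 105.12 = 214.12 → 214
  G: 67 + 0.72×(255−67) = 67 + 135.36 = 202.36 → 202
  B: 177 + 0.72×(255−177) = 177 + 56.16 = 233.16 → 233
  → #D6CAE9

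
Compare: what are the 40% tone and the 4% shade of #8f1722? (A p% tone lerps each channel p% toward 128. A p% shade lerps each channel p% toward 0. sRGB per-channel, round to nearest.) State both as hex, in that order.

#894148, #891621

#8f1722 is rgb(143, 23, 34).
40% tone:
  R: 143 − 6 = 137 → 137
  G: 23 + 0.4×(128−23) = 23 + 42 = 65 → 65
  B: 34 + 0.4×(128−34) = 34 + 37.6 = 71.6 → 72
  → #894148
4% shade:
  R: 143 + 0.04×(0−143) = 143 − 5.72 = 137.28 → 137
  G: 23 − 0.92 = 22.08 → 22
  B: 34 + 0.04×(0−34) = 34 − 1.36 = 32.64 → 33
  → #891621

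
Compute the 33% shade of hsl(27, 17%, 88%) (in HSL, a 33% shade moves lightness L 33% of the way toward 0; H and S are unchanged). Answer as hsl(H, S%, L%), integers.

L moves 33% from 88 toward 0: 88 − 29.04 = 58.96 → 59.
H and S are unchanged.

hsl(27, 17%, 59%)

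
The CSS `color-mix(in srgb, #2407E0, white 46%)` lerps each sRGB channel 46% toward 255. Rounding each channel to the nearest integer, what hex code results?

#2407E0 is rgb(36, 7, 224).
Per channel, c → c + 0.46(255 − c):
  R: 36 + 0.46×(255−36) = 36 + 100.74 = 136.74 → 137
  G: 7 + 0.46×(255−7) = 7 + 114.08 = 121.08 → 121
  B: 224 + 0.46×(255−224) = 224 + 14.26 = 238.26 → 238
rgb(137, 121, 238) = #8979EE.

#8979EE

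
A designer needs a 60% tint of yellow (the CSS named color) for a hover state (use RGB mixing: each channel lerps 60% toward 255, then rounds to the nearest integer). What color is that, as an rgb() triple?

CSS yellow is rgb(255, 255, 0).
Per channel, c → c + 0.6(255 − c):
  R: 255 + 0 = 255 → 255
  G: 255 + 0.6×(255−255) = 255 + 0 = 255 → 255
  B: 0 + 0.6×(255−0) = 0 + 153 = 153 → 153

rgb(255, 255, 153)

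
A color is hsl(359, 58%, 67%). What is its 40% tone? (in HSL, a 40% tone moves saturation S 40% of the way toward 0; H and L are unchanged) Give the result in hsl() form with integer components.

S moves 40% from 58 toward 0: 58 − 23.2 = 34.8 → 35.
H and L are unchanged.

hsl(359, 35%, 67%)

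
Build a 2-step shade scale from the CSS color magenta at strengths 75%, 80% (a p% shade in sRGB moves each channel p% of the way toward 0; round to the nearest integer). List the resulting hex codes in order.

#400040, #330033

CSS magenta is rgb(255, 0, 255).
75%: (255 − 191.25 = 63.75→64, 0→0, 255 − 191.25 = 63.75→64) → #400040
80%: (255 − 204 = 51→51, 0→0, 255 − 204 = 51→51) → #330033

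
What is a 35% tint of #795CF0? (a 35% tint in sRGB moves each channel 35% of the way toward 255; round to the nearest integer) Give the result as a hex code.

#795CF0 is rgb(121, 92, 240).
A 35% tint moves each channel 35% toward 255:
  R: 121 + 0.35×(255−121) = 121 + 46.9 = 167.9 → 168
  G: 92 + 57.05 = 149.05 → 149
  B: 240 + 0.35×(255−240) = 240 + 5.25 = 245.25 → 245
rgb(168, 149, 245) = #A895F5.

#A895F5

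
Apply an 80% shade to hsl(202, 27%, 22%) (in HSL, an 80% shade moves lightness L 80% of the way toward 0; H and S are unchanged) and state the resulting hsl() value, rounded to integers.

hsl(202, 27%, 4%)

L moves 80% from 22 toward 0: 22 − 17.6 = 4.4 → 4.
H and S are unchanged.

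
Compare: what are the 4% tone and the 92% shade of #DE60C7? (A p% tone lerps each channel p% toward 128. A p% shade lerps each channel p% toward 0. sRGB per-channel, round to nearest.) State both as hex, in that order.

#DE60C7 is rgb(222, 96, 199).
4% tone:
  R: 222 − 3.76 = 218.24 → 218
  G: 96 + 0.04×(128−96) = 96 + 1.28 = 97.28 → 97
  B: 199 − 2.84 = 196.16 → 196
  → #DA61C4
92% shade:
  R: 222 − 204.24 = 17.76 → 18
  G: 96 + 0.92×(0−96) = 96 − 88.32 = 7.68 → 8
  B: 199 + 0.92×(0−199) = 199 − 183.08 = 15.92 → 16
  → #120810

#DA61C4, #120810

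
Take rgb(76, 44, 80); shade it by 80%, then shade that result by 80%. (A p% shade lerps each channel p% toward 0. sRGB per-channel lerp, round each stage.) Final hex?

Lerp each channel 80% toward 0:
  R: 76 + 0.8×(0−76) = 76 − 60.8 = 15.2 → 15
  G: 44 − 35.2 = 8.8 → 9
  B: 80 + 0.8×(0−80) = 80 − 64 = 16 → 16
After the shade: rgb(15, 9, 16) = #0f0910.
Lerp each channel 80% toward 0:
  R: 15 − 12 = 3 → 3
  G: 9 + 0.8×(0−9) = 9 − 7.2 = 1.8 → 2
  B: 16 + 0.8×(0−16) = 16 − 12.8 = 3.2 → 3
rgb(3, 2, 3) = #030203.

#030203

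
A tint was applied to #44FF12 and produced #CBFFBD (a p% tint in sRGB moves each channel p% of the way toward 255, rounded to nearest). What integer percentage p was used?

72%

#44FF12 is rgb(68, 255, 18); #CBFFBD is rgb(203, 255, 189).
On the B channel (widest range): 189 ≈ 18 + (p/100)(255 − 18), so p ≈ 100×(189 − 18)/(255 − 18) = 17100/237 = 72.15.
p = 72 reproduces all three channels after rounding.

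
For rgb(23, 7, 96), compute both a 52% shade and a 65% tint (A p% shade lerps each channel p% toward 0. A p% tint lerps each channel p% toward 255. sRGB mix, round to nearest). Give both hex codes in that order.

#0B032E, #AEA8C7

52% shade:
  R: 23 − 11.96 = 11.04 → 11
  G: 7 + 0.52×(0−7) = 7 − 3.64 = 3.36 → 3
  B: 96 + 0.52×(0−96) = 96 − 49.92 = 46.08 → 46
  → #0B032E
65% tint:
  R: 23 + 0.65×(255−23) = 23 + 150.8 = 173.8 → 174
  G: 7 + 161.2 = 168.2 → 168
  B: 96 + 103.35 = 199.35 → 199
  → #AEA8C7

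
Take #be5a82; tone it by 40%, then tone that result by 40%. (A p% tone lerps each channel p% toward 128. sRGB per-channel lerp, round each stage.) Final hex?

#be5a82 is rgb(190, 90, 130).
A 40% tone moves each channel 40% toward 128:
  R: 190 + 0.4×(128−190) = 190 − 24.8 = 165.2 → 165
  G: 90 + 15.2 = 105.2 → 105
  B: 130 − 0.8 = 129.2 → 129
After the tone: rgb(165, 105, 129) = #a56981.
Per channel, c → c + 0.4(128 − c):
  R: 165 + 0.4×(128−165) = 165 − 14.8 = 150.2 → 150
  G: 105 + 9.2 = 114.2 → 114
  B: 129 − 0.4 = 128.6 → 129
rgb(150, 114, 129) = #967281.

#967281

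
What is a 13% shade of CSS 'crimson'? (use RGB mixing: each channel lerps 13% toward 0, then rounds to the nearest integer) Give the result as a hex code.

CSS crimson is rgb(220, 20, 60).
Per channel, c → c + 0.13(0 − c):
  R: 220 + 0.13×(0−220) = 220 − 28.6 = 191.4 → 191
  G: 20 + 0.13×(0−20) = 20 − 2.6 = 17.4 → 17
  B: 60 + 0.13×(0−60) = 60 − 7.8 = 52.2 → 52
rgb(191, 17, 52) = #bf1134.

#bf1134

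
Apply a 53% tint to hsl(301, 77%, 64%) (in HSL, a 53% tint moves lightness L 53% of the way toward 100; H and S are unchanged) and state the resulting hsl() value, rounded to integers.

hsl(301, 77%, 83%)

L moves 53% from 64 toward 100: 64 + 19.08 = 83.08 → 83.
H and S are unchanged.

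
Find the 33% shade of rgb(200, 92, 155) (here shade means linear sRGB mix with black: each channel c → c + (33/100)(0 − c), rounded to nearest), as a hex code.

#863e68

Per channel, c → c + 0.33(0 − c):
  R: 200 + 0.33×(0−200) = 200 − 66 = 134 → 134
  G: 92 + 0.33×(0−92) = 92 − 30.36 = 61.64 → 62
  B: 155 + 0.33×(0−155) = 155 − 51.15 = 103.85 → 104
rgb(134, 62, 104) = #863e68.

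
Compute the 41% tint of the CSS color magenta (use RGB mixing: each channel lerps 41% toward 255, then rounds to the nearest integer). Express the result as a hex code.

CSS magenta is rgb(255, 0, 255).
Per channel, c → c + 0.41(255 − c):
  R: 255 + 0 = 255 → 255
  G: 0 + 104.55 = 104.55 → 105
  B: 255 + 0.41×(255−255) = 255 + 0 = 255 → 255
rgb(255, 105, 255) = #ff69ff.

#ff69ff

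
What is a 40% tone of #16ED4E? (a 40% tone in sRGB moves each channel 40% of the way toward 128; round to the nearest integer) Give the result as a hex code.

#40C162

#16ED4E is rgb(22, 237, 78).
Lerp each channel 40% toward 128:
  R: 22 + 0.4×(128−22) = 22 + 42.4 = 64.4 → 64
  G: 237 − 43.6 = 193.4 → 193
  B: 78 + 0.4×(128−78) = 78 + 20 = 98 → 98
rgb(64, 193, 98) = #40C162.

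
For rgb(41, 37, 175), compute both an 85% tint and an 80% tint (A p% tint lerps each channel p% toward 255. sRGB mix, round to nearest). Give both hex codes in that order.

85% tint:
  R: 41 + 0.85×(255−41) = 41 + 181.9 = 222.9 → 223
  G: 37 + 185.3 = 222.3 → 222
  B: 175 + 0.85×(255−175) = 175 + 68 = 243 → 243
  → #DFDEF3
80% tint:
  R: 41 + 0.8×(255−41) = 41 + 171.2 = 212.2 → 212
  G: 37 + 0.8×(255−37) = 37 + 174.4 = 211.4 → 211
  B: 175 + 64 = 239 → 239
  → #D4D3EF

#DFDEF3, #D4D3EF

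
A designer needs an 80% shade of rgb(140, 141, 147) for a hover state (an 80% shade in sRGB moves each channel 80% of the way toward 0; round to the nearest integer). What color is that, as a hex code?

Per channel, c → c + 0.8(0 − c):
  R: 140 − 112 = 28 → 28
  G: 141 + 0.8×(0−141) = 141 − 112.8 = 28.2 → 28
  B: 147 + 0.8×(0−147) = 147 − 117.6 = 29.4 → 29
rgb(28, 28, 29) = #1C1C1D.

#1C1C1D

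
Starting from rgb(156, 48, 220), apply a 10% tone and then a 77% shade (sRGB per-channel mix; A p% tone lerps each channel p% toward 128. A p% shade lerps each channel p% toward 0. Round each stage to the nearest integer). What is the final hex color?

Per channel, c → c + 0.1(128 − c):
  R: 156 + 0.1×(128−156) = 156 − 2.8 = 153.2 → 153
  G: 48 + 8 = 56 → 56
  B: 220 + 0.1×(128−220) = 220 − 9.2 = 210.8 → 211
After the tone: rgb(153, 56, 211) = #9938D3.
A 77% shade moves each channel 77% toward 0:
  R: 153 + 0.77×(0−153) = 153 − 117.81 = 35.19 → 35
  G: 56 − 43.12 = 12.88 → 13
  B: 211 + 0.77×(0−211) = 211 − 162.47 = 48.53 → 49
rgb(35, 13, 49) = #230D31.

#230D31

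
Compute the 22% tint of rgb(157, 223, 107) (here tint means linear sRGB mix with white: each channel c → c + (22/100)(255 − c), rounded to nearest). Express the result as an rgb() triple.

Lerp each channel 22% toward 255:
  R: 157 + 0.22×(255−157) = 157 + 21.56 = 178.56 → 179
  G: 223 + 7.04 = 230.04 → 230
  B: 107 + 32.56 = 139.56 → 140

rgb(179, 230, 140)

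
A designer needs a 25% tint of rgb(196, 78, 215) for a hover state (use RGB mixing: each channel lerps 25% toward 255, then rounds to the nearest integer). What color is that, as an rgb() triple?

Lerp each channel 25% toward 255:
  R: 196 + 0.25×(255−196) = 196 + 14.75 = 210.75 → 211
  G: 78 + 0.25×(255−78) = 78 + 44.25 = 122.25 → 122
  B: 215 + 0.25×(255−215) = 215 + 10 = 225 → 225

rgb(211, 122, 225)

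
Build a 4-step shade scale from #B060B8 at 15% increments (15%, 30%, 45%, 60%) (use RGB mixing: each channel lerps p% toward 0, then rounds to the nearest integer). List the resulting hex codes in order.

#B060B8 is rgb(176, 96, 184).
15%: (176 − 26.4 = 149.6→150, 96 − 14.4 = 81.6→82, 184 − 27.6 = 156.4→156) → #96529C
30%: (176 − 52.8 = 123.2→123, 96 − 28.8 = 67.2→67, 184 − 55.2 = 128.8→129) → #7B4381
45%: (176 − 79.2 = 96.8→97, 96 − 43.2 = 52.8→53, 184 − 82.8 = 101.2→101) → #613565
60%: (176 − 105.6 = 70.4→70, 96 − 57.6 = 38.4→38, 184 − 110.4 = 73.6→74) → #46264A

#96529C, #7B4381, #613565, #46264A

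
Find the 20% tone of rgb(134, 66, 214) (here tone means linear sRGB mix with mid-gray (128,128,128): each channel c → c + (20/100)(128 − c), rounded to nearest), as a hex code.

#854ec5

A 20% tone moves each channel 20% toward 128:
  R: 134 + 0.2×(128−134) = 134 − 1.2 = 132.8 → 133
  G: 66 + 0.2×(128−66) = 66 + 12.4 = 78.4 → 78
  B: 214 + 0.2×(128−214) = 214 − 17.2 = 196.8 → 197
rgb(133, 78, 197) = #854ec5.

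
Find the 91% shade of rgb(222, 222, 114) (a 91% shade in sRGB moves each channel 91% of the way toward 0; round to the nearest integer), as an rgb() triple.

A 91% shade moves each channel 91% toward 0:
  R: 222 + 0.91×(0−222) = 222 − 202.02 = 19.98 → 20
  G: 222 + 0.91×(0−222) = 222 − 202.02 = 19.98 → 20
  B: 114 − 103.74 = 10.26 → 10

rgb(20, 20, 10)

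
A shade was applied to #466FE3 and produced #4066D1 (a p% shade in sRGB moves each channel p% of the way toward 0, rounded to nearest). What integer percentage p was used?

#466FE3 is rgb(70, 111, 227); #4066D1 is rgb(64, 102, 209).
On the B channel (widest range): 209 ≈ 227 + (p/100)(0 − 227), so p ≈ 100×(209 − 227)/(0 − 227) = -1800/-227 = 7.93.
p = 8 reproduces all three channels after rounding.

8%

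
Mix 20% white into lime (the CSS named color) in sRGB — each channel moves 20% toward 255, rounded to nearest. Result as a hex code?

#33ff33

CSS lime is rgb(0, 255, 0).
Lerp each channel 20% toward 255:
  R: 0 + 0.2×(255−0) = 0 + 51 = 51 → 51
  G: 255 + 0.2×(255−255) = 255 + 0 = 255 → 255
  B: 0 + 0.2×(255−0) = 0 + 51 = 51 → 51
rgb(51, 255, 51) = #33ff33.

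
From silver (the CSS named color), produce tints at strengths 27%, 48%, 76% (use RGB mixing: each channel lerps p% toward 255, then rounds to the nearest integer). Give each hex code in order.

#d1d1d1, #dedede, #f0f0f0

CSS silver is rgb(192, 192, 192).
27%: (192 + 17.01 = 209.01→209, 192 + 17.01 = 209.01→209, 192 + 17.01 = 209.01→209) → #d1d1d1
48%: (192 + 30.24 = 222.24→222, 192 + 30.24 = 222.24→222, 192 + 30.24 = 222.24→222) → #dedede
76%: (192 + 47.88 = 239.88→240, 192 + 47.88 = 239.88→240, 192 + 47.88 = 239.88→240) → #f0f0f0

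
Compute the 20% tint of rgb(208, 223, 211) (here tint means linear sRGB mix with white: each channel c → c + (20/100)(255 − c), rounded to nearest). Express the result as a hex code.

Per channel, c → c + 0.2(255 − c):
  R: 208 + 0.2×(255−208) = 208 + 9.4 = 217.4 → 217
  G: 223 + 6.4 = 229.4 → 229
  B: 211 + 0.2×(255−211) = 211 + 8.8 = 219.8 → 220
rgb(217, 229, 220) = #d9e5dc.

#d9e5dc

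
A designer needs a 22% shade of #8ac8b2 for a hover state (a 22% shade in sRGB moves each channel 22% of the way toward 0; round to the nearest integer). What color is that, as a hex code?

#6c9c8b

#8ac8b2 is rgb(138, 200, 178).
A 22% shade moves each channel 22% toward 0:
  R: 138 + 0.22×(0−138) = 138 − 30.36 = 107.64 → 108
  G: 200 − 44 = 156 → 156
  B: 178 + 0.22×(0−178) = 178 − 39.16 = 138.84 → 139
rgb(108, 156, 139) = #6c9c8b.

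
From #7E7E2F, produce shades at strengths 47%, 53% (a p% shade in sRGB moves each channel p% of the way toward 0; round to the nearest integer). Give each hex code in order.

#434319, #3B3B16

#7E7E2F is rgb(126, 126, 47).
47%: (126 − 59.22 = 66.78→67, 126 − 59.22 = 66.78→67, 47 − 22.09 = 24.91→25) → #434319
53%: (126 − 66.78 = 59.22→59, 126 − 66.78 = 59.22→59, 47 − 24.91 = 22.09→22) → #3B3B16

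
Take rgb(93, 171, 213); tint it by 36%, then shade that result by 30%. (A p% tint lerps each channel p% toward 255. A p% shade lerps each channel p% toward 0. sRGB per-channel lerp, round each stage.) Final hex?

Per channel, c → c + 0.36(255 − c):
  R: 93 + 0.36×(255−93) = 93 + 58.32 = 151.32 → 151
  G: 171 + 30.24 = 201.24 → 201
  B: 213 + 0.36×(255−213) = 213 + 15.12 = 228.12 → 228
After the tint: rgb(151, 201, 228) = #97c9e4.
Per channel, c → c + 0.3(0 − c):
  R: 151 − 45.3 = 105.7 → 106
  G: 201 − 60.3 = 140.7 → 141
  B: 228 − 68.4 = 159.6 → 160
rgb(106, 141, 160) = #6a8da0.

#6a8da0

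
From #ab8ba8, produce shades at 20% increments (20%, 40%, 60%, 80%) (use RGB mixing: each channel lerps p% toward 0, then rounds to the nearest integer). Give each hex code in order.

#896f86, #675365, #443843, #221c22

#ab8ba8 is rgb(171, 139, 168).
20%: (171 − 34.2 = 136.8→137, 139 − 27.8 = 111.2→111, 168 − 33.6 = 134.4→134) → #896f86
40%: (171 − 68.4 = 102.6→103, 139 − 55.6 = 83.4→83, 168 − 67.2 = 100.8→101) → #675365
60%: (171 − 102.6 = 68.4→68, 139 − 83.4 = 55.6→56, 168 − 100.8 = 67.2→67) → #443843
80%: (171 − 136.8 = 34.2→34, 139 − 111.2 = 27.8→28, 168 − 134.4 = 33.6→34) → #221c22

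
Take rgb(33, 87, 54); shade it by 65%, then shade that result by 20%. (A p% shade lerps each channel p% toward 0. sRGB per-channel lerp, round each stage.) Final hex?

#0A180F

Lerp each channel 65% toward 0:
  R: 33 − 21.45 = 11.55 → 12
  G: 87 + 0.65×(0−87) = 87 − 56.55 = 30.45 → 30
  B: 54 − 35.1 = 18.9 → 19
After the shade: rgb(12, 30, 19) = #0C1E13.
Lerp each channel 20% toward 0:
  R: 12 − 2.4 = 9.6 → 10
  G: 30 + 0.2×(0−30) = 30 − 6 = 24 → 24
  B: 19 − 3.8 = 15.2 → 15
rgb(10, 24, 15) = #0A180F.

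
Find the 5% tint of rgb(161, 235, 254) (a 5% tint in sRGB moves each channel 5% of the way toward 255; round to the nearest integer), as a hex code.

#a6ecfe

Per channel, c → c + 0.05(255 − c):
  R: 161 + 4.7 = 165.7 → 166
  G: 235 + 0.05×(255−235) = 235 + 1 = 236 → 236
  B: 254 + 0.05×(255−254) = 254 + 0.05 = 254.05 → 254
rgb(166, 236, 254) = #a6ecfe.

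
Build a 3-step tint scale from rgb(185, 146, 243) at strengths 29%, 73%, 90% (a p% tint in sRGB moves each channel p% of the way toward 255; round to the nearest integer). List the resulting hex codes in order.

29%: (185 + 20.3 = 205.3→205, 146 + 31.61 = 177.61→178, 243 + 3.48 = 246.48→246) → #cdb2f6
73%: (185 + 51.1 = 236.1→236, 146 + 79.57 = 225.57→226, 243 + 8.76 = 251.76→252) → #ece2fc
90%: (185 + 63 = 248→248, 146 + 98.1 = 244.1→244, 243 + 10.8 = 253.8→254) → #f8f4fe

#cdb2f6, #ece2fc, #f8f4fe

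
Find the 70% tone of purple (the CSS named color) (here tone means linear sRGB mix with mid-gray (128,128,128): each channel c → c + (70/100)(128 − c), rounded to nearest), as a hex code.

#805A80

CSS purple is rgb(128, 0, 128).
Lerp each channel 70% toward 128:
  R: 128 + 0 = 128 → 128
  G: 0 + 0.7×(128−0) = 0 + 89.6 = 89.6 → 90
  B: 128 + 0 = 128 → 128
rgb(128, 90, 128) = #805A80.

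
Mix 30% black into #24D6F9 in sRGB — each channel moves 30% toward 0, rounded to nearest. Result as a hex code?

#1996AE

#24D6F9 is rgb(36, 214, 249).
Lerp each channel 30% toward 0:
  R: 36 + 0.3×(0−36) = 36 − 10.8 = 25.2 → 25
  G: 214 + 0.3×(0−214) = 214 − 64.2 = 149.8 → 150
  B: 249 + 0.3×(0−249) = 249 − 74.7 = 174.3 → 174
rgb(25, 150, 174) = #1996AE.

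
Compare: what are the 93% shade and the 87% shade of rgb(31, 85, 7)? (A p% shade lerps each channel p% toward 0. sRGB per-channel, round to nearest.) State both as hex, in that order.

93% shade:
  R: 31 − 28.83 = 2.17 → 2
  G: 85 + 0.93×(0−85) = 85 − 79.05 = 5.95 → 6
  B: 7 − 6.51 = 0.49 → 0
  → #020600
87% shade:
  R: 31 + 0.87×(0−31) = 31 − 26.97 = 4.03 → 4
  G: 85 − 73.95 = 11.05 → 11
  B: 7 − 6.09 = 0.91 → 1
  → #040B01

#020600, #040B01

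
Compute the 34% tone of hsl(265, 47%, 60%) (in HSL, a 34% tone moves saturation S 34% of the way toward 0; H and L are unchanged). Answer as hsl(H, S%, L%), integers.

S moves 34% from 47 toward 0: 47 − 15.98 = 31.02 → 31.
H and L are unchanged.

hsl(265, 31%, 60%)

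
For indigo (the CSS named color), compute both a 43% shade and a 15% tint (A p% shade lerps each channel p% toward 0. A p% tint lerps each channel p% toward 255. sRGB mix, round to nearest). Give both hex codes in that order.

CSS indigo is rgb(75, 0, 130).
43% shade:
  R: 75 + 0.43×(0−75) = 75 − 32.25 = 42.75 → 43
  G: 0 + 0.43×(0−0) = 0 + 0 = 0 → 0
  B: 130 + 0.43×(0−130) = 130 − 55.9 = 74.1 → 74
  → #2b004a
15% tint:
  R: 75 + 27 = 102 → 102
  G: 0 + 38.25 = 38.25 → 38
  B: 130 + 18.75 = 148.75 → 149
  → #662695

#2b004a, #662695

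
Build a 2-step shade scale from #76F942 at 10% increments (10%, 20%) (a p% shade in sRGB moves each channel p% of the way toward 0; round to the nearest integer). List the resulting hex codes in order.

#6AE03B, #5EC735

#76F942 is rgb(118, 249, 66).
10%: (118 − 11.8 = 106.2→106, 249 − 24.9 = 224.1→224, 66 − 6.6 = 59.4→59) → #6AE03B
20%: (118 − 23.6 = 94.4→94, 249 − 49.8 = 199.2→199, 66 − 13.2 = 52.8→53) → #5EC735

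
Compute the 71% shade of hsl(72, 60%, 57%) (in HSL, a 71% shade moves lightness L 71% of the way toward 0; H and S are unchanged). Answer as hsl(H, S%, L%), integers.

hsl(72, 60%, 17%)

L moves 71% from 57 toward 0: 57 − 40.47 = 16.53 → 17.
H and S are unchanged.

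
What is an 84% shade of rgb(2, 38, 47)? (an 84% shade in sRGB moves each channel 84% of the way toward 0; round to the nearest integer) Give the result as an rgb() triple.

rgb(0, 6, 8)

An 84% shade moves each channel 84% toward 0:
  R: 2 + 0.84×(0−2) = 2 − 1.68 = 0.32 → 0
  G: 38 + 0.84×(0−38) = 38 − 31.92 = 6.08 → 6
  B: 47 + 0.84×(0−47) = 47 − 39.48 = 7.52 → 8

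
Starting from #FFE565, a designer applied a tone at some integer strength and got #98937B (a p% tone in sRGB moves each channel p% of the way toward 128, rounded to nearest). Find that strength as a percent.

81%

#FFE565 is rgb(255, 229, 101); #98937B is rgb(152, 147, 123).
On the R channel (widest range): 152 ≈ 255 + (p/100)(128 − 255), so p ≈ 100×(152 − 255)/(128 − 255) = -10300/-127 = 81.10.
p = 81 reproduces all three channels after rounding.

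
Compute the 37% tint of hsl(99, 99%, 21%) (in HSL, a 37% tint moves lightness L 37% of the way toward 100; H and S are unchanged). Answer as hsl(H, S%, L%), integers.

hsl(99, 99%, 50%)

L moves 37% from 21 toward 100: 21 + 29.23 = 50.23 → 50.
H and S are unchanged.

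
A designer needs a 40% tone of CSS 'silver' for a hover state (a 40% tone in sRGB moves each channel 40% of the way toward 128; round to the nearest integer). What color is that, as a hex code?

CSS silver is rgb(192, 192, 192).
Per channel, c → c + 0.4(128 − c):
  R: 192 + 0.4×(128−192) = 192 − 25.6 = 166.4 → 166
  G: 192 − 25.6 = 166.4 → 166
  B: 192 − 25.6 = 166.4 → 166
rgb(166, 166, 166) = #A6A6A6.

#A6A6A6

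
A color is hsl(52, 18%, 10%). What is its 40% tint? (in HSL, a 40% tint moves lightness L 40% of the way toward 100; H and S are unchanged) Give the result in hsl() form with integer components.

hsl(52, 18%, 46%)

L moves 40% from 10 toward 100: 10 + 36 = 46 → 46.
H and S are unchanged.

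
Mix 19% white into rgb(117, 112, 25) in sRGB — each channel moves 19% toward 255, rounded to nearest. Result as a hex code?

#8F8B45

A 19% tint moves each channel 19% toward 255:
  R: 117 + 0.19×(255−117) = 117 + 26.22 = 143.22 → 143
  G: 112 + 0.19×(255−112) = 112 + 27.17 = 139.17 → 139
  B: 25 + 0.19×(255−25) = 25 + 43.7 = 68.7 → 69
rgb(143, 139, 69) = #8F8B45.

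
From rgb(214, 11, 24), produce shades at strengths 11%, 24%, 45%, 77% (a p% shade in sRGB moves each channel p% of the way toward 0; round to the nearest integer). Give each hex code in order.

#BE0A15, #A30812, #76060D, #310306

11%: (214 − 23.54 = 190.46→190, 11 − 1.21 = 9.79→10, 24 − 2.64 = 21.36→21) → #BE0A15
24%: (214 − 51.36 = 162.64→163, 11 − 2.64 = 8.36→8, 24 − 5.76 = 18.24→18) → #A30812
45%: (214 − 96.3 = 117.7→118, 11 − 4.95 = 6.05→6, 24 − 10.8 = 13.2→13) → #76060D
77%: (214 − 164.78 = 49.22→49, 11 − 8.47 = 2.53→3, 24 − 18.48 = 5.52→6) → #310306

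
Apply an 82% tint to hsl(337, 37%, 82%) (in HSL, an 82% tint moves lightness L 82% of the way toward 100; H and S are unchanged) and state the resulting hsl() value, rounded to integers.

hsl(337, 37%, 97%)

L moves 82% from 82 toward 100: 82 + 14.76 = 96.76 → 97.
H and S are unchanged.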